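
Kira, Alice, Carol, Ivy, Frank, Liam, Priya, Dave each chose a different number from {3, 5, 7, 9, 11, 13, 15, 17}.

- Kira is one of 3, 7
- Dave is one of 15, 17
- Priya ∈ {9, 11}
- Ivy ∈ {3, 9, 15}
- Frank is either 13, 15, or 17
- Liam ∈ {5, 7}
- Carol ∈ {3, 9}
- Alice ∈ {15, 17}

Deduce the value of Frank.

13

The 8 variables together cover exactly {3, 5, 7, 9, 11, 13, 15, 17} — 8 values for 8 variables — and 5 appears only in Liam's list, so Liam = 5.
The 7 still-open variables together cover exactly {3, 7, 9, 11, 13, 15, 17} — 7 values for 7 variables — and 7 appears only in Kira's list, so Kira = 7.
The 6 still-open variables together cover exactly {3, 9, 11, 13, 15, 17} — 6 values for 6 variables — and 11 appears only in Priya's list, so Priya = 11.
Among the 5 still-open variables, 13 fits only Frank (and all 5 values in {3, 9, 13, 15, 17} must be used), so Frank = 13.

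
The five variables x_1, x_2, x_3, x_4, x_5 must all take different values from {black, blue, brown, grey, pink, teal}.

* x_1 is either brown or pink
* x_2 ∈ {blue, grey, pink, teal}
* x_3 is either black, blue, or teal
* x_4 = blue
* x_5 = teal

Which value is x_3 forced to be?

x_4 must be blue (only option left). So x_2, x_3 can't be blue.
x_5 has just one choice, so x_5 = teal. Remove teal from x_2, x_3.
So x_3 = black.

black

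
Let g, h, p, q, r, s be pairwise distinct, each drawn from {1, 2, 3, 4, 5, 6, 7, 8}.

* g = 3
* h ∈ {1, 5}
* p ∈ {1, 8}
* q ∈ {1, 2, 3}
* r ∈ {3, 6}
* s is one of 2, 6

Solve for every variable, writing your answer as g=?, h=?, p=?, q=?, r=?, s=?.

g has just one choice, so g = 3. Eliminate 3 elsewhere: q, r.
That leaves r = 6. Strike 6 from s.
That leaves s = 2. Remove 2 from q.
q must be 1 (only option left). Eliminate 1 elsewhere: h, p.
h must be 5 (only option left).
p's domain is down to {8}, so p = 8.

g=3, h=5, p=8, q=1, r=6, s=2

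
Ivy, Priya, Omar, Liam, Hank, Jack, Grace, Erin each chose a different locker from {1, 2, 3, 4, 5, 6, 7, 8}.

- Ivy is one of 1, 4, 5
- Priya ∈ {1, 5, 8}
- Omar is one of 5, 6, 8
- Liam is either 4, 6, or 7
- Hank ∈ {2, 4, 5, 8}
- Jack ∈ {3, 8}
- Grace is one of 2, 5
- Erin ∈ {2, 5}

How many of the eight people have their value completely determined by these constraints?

The 8 variables together cover exactly {1, 2, 3, 4, 5, 6, 7, 8} — 8 values for 8 variables — and 3 appears only in Jack's list, so Jack = 3.
Among the 7 still-open variables, 7 fits only Liam (and all 7 values in {1, 2, 4, 5, 6, 7, 8} must be used), so Liam = 7.
The 6 still-open variables draw from only 6 values {1, 2, 4, 5, 6, 8}, so each is used; only Omar can be 6, hence Omar = 6.
Grace and Erin between them cover only {2, 5} — a naked pair. Remove those values from Ivy, Priya, Hank.
Determined: Omar=6, Liam=7, Jack=3. The other people each still have more than one consistent value. That makes 3.

3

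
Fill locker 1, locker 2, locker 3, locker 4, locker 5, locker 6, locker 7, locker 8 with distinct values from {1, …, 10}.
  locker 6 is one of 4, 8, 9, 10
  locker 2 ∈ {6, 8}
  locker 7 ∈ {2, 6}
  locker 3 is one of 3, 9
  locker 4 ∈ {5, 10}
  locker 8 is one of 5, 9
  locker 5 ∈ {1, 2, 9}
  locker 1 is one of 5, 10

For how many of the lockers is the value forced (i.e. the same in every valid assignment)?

2

The 2 variables locker 1 and locker 4 are confined to {5, 10}, which locks those values in; drop them from locker 6, locker 8.
locker 8 must be 9 (only option left). Eliminate 9 elsewhere: locker 3, locker 5, locker 6.
locker 3 has just one choice, so locker 3 = 3.
Determined: locker 3=3, locker 8=9. The other lockers each still have more than one consistent value. That makes 2.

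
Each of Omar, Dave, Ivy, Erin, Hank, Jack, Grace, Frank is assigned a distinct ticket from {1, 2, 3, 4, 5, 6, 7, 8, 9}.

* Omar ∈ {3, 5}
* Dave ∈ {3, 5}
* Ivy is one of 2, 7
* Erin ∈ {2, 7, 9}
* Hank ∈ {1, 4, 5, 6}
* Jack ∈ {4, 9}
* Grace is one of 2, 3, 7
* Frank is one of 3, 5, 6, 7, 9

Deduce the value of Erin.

The 8 variables together cover exactly {1, 2, 3, 4, 5, 6, 7, 9} — 8 values for 8 variables — and 1 appears only in Hank's list, so Hank = 1.
The 7 still-open variables draw from only 7 values {2, 3, 4, 5, 6, 7, 9}, so each is used; only Jack can be 4, hence Jack = 4.
The 6 still-open variables draw from only 6 values {2, 3, 5, 6, 7, 9}, so each is used; only Frank can be 6, hence Frank = 6.
The 5 still-open variables draw from only 5 values {2, 3, 5, 7, 9}, so each is used; only Erin can be 9, hence Erin = 9.

9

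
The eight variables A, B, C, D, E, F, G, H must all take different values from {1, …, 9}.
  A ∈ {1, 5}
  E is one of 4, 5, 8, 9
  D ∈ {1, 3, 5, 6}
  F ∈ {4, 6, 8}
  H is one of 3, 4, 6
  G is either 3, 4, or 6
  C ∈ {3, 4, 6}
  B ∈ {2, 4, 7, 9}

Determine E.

C, G, H share exactly the 3 values {3, 4, 6}; by pigeonhole those values go to them, so strike 3, 4, 6 from B, D, E, F.
F must be 8 (only option left). Remove 8 from E.
A and D share exactly the 2 values {1, 5}; by pigeonhole those values go to them, so strike 1, 5 from E.
So E = 9.

9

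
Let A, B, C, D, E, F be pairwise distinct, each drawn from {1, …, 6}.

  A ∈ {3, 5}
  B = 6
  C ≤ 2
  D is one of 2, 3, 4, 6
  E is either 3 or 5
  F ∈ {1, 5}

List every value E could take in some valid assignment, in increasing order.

3, 5

B has just one choice, so B = 6. Eliminate 6 elsewhere: D.
The 5 still-open variables together cover exactly {1, 2, 3, 4, 5} — 5 values for 5 variables — and 4 appears only in D's list, so D = 4.
The 4 still-open variables draw from only 4 values {1, 2, 3, 5}, so each is used; only C can be 2, hence C = 2.
The 3 still-open variables draw from only 3 values {1, 3, 5}, so each is used; only F can be 1, hence F = 1.
No further eliminations apply; E can still be any of 3, 5.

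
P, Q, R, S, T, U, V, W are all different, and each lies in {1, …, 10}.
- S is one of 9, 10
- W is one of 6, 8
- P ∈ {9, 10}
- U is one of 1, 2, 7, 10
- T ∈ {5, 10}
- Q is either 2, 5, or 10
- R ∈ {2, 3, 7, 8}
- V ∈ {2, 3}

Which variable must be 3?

P and S share exactly the 2 values {9, 10}; by pigeonhole those values go to them, so strike 9, 10 from Q, T, U.
T has just one choice, so T = 5. Strike 5 from Q.
Q's domain is down to {2}, so Q = 2. Strike 2 from R, U, V.
So 3 goes to V.

V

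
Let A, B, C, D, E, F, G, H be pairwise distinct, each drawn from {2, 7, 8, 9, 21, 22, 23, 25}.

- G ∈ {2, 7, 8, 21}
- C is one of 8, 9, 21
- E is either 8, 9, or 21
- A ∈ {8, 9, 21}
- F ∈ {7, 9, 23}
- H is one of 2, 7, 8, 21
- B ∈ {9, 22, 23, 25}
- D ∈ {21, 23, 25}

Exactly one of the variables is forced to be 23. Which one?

F

The 8 variables together cover exactly {2, 7, 8, 9, 21, 22, 23, 25} — 8 values for 8 variables — and 22 appears only in B's list, so B = 22.
The 7 still-open variables together cover exactly {2, 7, 8, 9, 21, 23, 25} — 7 values for 7 variables — and 25 appears only in D's list, so D = 25.
The 6 still-open variables together cover exactly {2, 7, 8, 9, 21, 23} — 6 values for 6 variables — and 23 appears only in F's list, so F = 23.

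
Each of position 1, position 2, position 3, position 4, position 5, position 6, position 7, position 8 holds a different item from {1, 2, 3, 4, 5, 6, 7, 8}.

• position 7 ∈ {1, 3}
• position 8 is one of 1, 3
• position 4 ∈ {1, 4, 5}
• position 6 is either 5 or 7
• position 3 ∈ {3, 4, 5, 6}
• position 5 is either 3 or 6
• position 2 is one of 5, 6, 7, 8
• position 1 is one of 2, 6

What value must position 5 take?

The 8 variables draw from only 8 values {1, 2, 3, 4, 5, 6, 7, 8}, so each is used; only position 1 can be 2, hence position 1 = 2.
The 7 still-open variables together cover exactly {1, 3, 4, 5, 6, 7, 8} — 7 values for 7 variables — and 8 appears only in position 2's list, so position 2 = 8.
Among the 6 still-open variables, 7 fits only position 6 (and all 6 values in {1, 3, 4, 5, 6, 7} must be used), so position 6 = 7.
position 7 and position 8 share exactly the 2 values {1, 3}; by pigeonhole those values go to them, so strike 1, 3 from position 3, position 4, position 5.
So position 5 = 6.

6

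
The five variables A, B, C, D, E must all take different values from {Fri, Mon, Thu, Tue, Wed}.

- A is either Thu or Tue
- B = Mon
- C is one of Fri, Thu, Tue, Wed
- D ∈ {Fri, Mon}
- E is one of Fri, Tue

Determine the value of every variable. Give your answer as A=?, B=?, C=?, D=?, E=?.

B has just one choice, so B = Mon. So D can't be Mon.
D's domain is down to {Fri}, so D = Fri. Strike Fri from C, E.
That leaves E = Tue. Strike Tue from A, C.
A's domain is down to {Thu}, so A = Thu. Remove Thu from C.
C's domain is down to {Wed}, so C = Wed.

A=Thu, B=Mon, C=Wed, D=Fri, E=Tue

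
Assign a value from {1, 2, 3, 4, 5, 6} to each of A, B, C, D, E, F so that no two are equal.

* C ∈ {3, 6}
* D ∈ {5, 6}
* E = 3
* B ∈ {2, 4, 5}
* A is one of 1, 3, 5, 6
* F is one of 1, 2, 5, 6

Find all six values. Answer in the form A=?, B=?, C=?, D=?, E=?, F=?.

A=1, B=4, C=6, D=5, E=3, F=2

E must be 3 (only option left). Strike 3 from A, C.
C's domain is down to {6}, so C = 6. So A, D, F can't be 6.
D has just one choice, so D = 5. Remove 5 from A, B, F.
A has just one choice, so A = 1. So F can't be 1.
F's domain is down to {2}, so F = 2. Remove 2 from B.
B's domain is down to {4}, so B = 4.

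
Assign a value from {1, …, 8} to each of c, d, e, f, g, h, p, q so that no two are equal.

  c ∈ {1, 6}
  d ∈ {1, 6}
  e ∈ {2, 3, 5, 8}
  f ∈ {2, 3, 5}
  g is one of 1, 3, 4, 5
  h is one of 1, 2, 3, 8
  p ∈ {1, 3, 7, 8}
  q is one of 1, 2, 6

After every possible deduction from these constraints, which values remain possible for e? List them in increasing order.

Among the 8 variables, 4 fits only g (and all 8 values in {1, 2, 3, 4, 5, 6, 7, 8} must be used), so g = 4.
The 7 still-open variables draw from only 7 values {1, 2, 3, 5, 6, 7, 8}, so each is used; only p can be 7, hence p = 7.
The 2 variables c and d are confined to {1, 6}, which locks those values in; drop them from h, q.
q must be 2 (only option left). Strike 2 from e, f, h.
No further eliminations apply; e can still be any of 3, 5, 8.

3, 5, 8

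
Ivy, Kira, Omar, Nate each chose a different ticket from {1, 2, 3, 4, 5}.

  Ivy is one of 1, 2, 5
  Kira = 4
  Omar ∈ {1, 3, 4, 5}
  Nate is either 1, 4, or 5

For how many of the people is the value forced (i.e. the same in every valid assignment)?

Kira has just one choice, so Kira = 4. Eliminate 4 elsewhere: Omar, Nate.
Determined: Kira=4. The other people each still have more than one consistent value. That makes 1.

1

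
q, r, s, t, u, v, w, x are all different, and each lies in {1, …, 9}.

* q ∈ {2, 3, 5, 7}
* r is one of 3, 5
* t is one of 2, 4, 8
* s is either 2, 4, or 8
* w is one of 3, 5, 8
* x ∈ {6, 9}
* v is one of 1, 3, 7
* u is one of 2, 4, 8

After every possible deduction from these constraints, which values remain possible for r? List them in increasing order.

s, t, u between them cover only {2, 4, 8} — a naked triple. Remove those values from q, w.
r and w share exactly the 2 values {3, 5}; by pigeonhole those values go to them, so strike 3, 5 from q, v.
q has just one choice, so q = 7. Strike 7 from v.
v's domain is down to {1}, so v = 1.
No further eliminations apply; r can still be any of 3, 5.

3, 5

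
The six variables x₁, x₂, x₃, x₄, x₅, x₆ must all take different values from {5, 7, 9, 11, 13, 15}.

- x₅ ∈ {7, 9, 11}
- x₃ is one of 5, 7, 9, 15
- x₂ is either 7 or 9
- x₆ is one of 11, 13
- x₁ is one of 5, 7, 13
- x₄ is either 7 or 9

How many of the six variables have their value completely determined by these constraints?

4

The 6 variables draw from only 6 values {5, 7, 9, 11, 13, 15}, so each is used; only x₃ can be 15, hence x₃ = 15.
The 5 still-open variables together cover exactly {5, 7, 9, 11, 13} — 5 values for 5 variables — and 5 appears only in x₁'s list, so x₁ = 5.
The 4 still-open variables draw from only 4 values {7, 9, 11, 13}, so each is used; only x₆ can be 13, hence x₆ = 13.
The 3 still-open variables together cover exactly {7, 9, 11} — 3 values for 3 variables — and 11 appears only in x₅'s list, so x₅ = 11.
Determined: x₁=5, x₃=15, x₅=11, x₆=13. The other variables each still have more than one consistent value. That makes 4.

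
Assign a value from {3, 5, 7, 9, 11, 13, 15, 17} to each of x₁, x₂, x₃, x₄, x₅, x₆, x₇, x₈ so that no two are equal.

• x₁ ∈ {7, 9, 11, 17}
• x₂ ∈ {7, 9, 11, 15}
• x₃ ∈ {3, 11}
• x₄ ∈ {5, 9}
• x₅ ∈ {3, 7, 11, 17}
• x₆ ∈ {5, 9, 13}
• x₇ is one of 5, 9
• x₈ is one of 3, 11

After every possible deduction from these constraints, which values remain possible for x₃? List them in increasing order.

3, 11

The 8 variables draw from only 8 values {3, 5, 7, 9, 11, 13, 15, 17}, so each is used; only x₆ can be 13, hence x₆ = 13.
The 7 still-open variables draw from only 7 values {3, 5, 7, 9, 11, 15, 17}, so each is used; only x₂ can be 15, hence x₂ = 15.
The 2 variables x₃ and x₈ are confined to {3, 11}, which locks those values in; drop them from x₁, x₅.
x₄ and x₇ between them cover only {5, 9} — a naked pair. Remove those values from x₁.
No further eliminations apply; x₃ can still be any of 3, 11.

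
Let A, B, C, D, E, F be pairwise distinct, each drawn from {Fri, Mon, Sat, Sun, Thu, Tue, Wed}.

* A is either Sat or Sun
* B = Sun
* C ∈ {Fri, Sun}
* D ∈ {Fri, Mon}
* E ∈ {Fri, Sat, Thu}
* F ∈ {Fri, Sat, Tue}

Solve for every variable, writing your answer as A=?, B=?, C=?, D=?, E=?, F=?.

B must be Sun (only option left). Strike Sun from A, C.
C's domain is down to {Fri}, so C = Fri. So D, E, F can't be Fri.
That leaves D = Mon.
A must be Sat (only option left). So E, F can't be Sat.
E's domain is down to {Thu}, so E = Thu.
F has just one choice, so F = Tue.

A=Sat, B=Sun, C=Fri, D=Mon, E=Thu, F=Tue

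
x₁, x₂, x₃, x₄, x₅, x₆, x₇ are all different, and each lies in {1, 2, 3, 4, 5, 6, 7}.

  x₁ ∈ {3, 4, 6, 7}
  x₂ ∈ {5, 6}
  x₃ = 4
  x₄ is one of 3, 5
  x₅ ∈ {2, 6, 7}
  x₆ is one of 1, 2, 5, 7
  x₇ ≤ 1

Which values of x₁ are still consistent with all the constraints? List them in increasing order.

3, 6, 7

x₃ must be 4 (only option left). Eliminate 4 elsewhere: x₁.
x₇ must be 1 (only option left). Strike 1 from x₆.
No further eliminations apply; x₁ can still be any of 3, 6, 7.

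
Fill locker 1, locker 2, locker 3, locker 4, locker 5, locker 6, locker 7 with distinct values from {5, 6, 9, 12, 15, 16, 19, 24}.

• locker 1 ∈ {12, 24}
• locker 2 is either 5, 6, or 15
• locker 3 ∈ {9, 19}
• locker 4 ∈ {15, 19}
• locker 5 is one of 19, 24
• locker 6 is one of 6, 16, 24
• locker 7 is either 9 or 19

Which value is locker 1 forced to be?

locker 3 and locker 7 share exactly the 2 values {9, 19}; by pigeonhole those values go to them, so strike 9, 19 from locker 4, locker 5.
locker 4 must be 15 (only option left). Strike 15 from locker 2.
locker 5's domain is down to {24}, so locker 5 = 24. Remove 24 from locker 1, locker 6.
So locker 1 = 12.

12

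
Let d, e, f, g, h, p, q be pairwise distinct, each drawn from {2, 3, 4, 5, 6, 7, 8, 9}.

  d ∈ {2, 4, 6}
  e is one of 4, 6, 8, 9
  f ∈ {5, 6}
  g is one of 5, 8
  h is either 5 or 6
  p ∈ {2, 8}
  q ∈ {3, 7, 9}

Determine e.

f and h between them cover only {5, 6} — a naked pair. Remove those values from d, e, g.
g must be 8 (only option left). Strike 8 from e, p.
p's domain is down to {2}, so p = 2. So d can't be 2.
d's domain is down to {4}, so d = 4. Strike 4 from e.
So e = 9.

9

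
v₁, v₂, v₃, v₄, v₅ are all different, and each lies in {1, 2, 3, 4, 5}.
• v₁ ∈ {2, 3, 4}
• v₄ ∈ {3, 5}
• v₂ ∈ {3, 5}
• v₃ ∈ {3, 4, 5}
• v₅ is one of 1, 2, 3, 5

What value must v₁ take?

2

The 5 variables draw from only 5 values {1, 2, 3, 4, 5}, so each is used; only v₅ can be 1, hence v₅ = 1.
The 4 still-open variables draw from only 4 values {2, 3, 4, 5}, so each is used; only v₁ can be 2, hence v₁ = 2.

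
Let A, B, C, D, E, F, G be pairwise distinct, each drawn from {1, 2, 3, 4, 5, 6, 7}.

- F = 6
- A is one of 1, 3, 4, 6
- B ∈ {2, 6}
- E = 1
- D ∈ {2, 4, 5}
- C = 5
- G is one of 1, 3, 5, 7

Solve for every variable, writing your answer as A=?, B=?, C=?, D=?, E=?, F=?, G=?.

C's domain is down to {5}, so C = 5. So D, G can't be 5.
E must be 1 (only option left). Remove 1 from A, G.
F's domain is down to {6}, so F = 6. Eliminate 6 elsewhere: A, B.
That leaves B = 2. Strike 2 from D.
D's domain is down to {4}, so D = 4. Eliminate 4 elsewhere: A.
That leaves A = 3. Eliminate 3 elsewhere: G.
G has just one choice, so G = 7.

A=3, B=2, C=5, D=4, E=1, F=6, G=7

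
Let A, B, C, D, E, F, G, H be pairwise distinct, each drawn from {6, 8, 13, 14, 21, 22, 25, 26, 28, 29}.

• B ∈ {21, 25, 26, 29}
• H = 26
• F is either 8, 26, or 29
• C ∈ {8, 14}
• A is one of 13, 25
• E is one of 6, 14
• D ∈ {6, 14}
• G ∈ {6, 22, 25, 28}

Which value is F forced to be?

H must be 26 (only option left). So B, F can't be 26.
The 2 variables D and E are confined to {6, 14}, which locks those values in; drop them from C, G.
That leaves C = 8. So F can't be 8.
So F = 29.

29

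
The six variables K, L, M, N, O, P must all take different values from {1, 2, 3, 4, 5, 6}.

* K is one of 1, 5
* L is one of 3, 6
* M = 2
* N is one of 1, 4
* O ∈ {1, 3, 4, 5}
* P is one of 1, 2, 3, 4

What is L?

6

M has just one choice, so M = 2. Strike 2 from P.
The 5 still-open variables together cover exactly {1, 3, 4, 5, 6} — 5 values for 5 variables — and 6 appears only in L's list, so L = 6.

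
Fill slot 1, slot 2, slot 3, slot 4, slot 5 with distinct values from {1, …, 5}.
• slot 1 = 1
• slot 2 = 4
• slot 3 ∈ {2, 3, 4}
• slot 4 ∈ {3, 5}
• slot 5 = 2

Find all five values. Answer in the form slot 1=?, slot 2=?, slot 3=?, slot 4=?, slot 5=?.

slot 1's domain is down to {1}, so slot 1 = 1.
slot 2 must be 4 (only option left). Remove 4 from slot 3.
slot 5's domain is down to {2}, so slot 5 = 2. Remove 2 from slot 3.
That leaves slot 3 = 3. Remove 3 from slot 4.
slot 4's domain is down to {5}, so slot 4 = 5.

slot 1=1, slot 2=4, slot 3=3, slot 4=5, slot 5=2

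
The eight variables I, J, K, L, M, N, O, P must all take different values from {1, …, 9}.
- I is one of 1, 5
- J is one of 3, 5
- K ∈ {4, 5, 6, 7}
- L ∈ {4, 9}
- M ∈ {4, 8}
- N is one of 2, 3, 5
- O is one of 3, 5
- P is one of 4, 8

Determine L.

9

J and O share exactly the 2 values {3, 5}; by pigeonhole those values go to them, so strike 3, 5 from I, K, N.
That leaves I = 1.
That leaves N = 2.
The 2 variables M and P are confined to {4, 8}, which locks those values in; drop them from K, L.
So L = 9.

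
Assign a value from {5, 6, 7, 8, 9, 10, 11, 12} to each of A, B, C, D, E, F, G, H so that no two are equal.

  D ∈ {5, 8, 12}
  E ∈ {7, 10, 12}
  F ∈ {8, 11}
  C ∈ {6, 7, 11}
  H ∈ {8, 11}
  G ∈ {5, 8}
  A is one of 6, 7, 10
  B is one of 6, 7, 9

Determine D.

The 8 variables together cover exactly {5, 6, 7, 8, 9, 10, 11, 12} — 8 values for 8 variables — and 9 appears only in B's list, so B = 9.
F and H between them cover only {8, 11} — a naked pair. Remove those values from C, D, G.
G has just one choice, so G = 5. Strike 5 from D.
So D = 12.

12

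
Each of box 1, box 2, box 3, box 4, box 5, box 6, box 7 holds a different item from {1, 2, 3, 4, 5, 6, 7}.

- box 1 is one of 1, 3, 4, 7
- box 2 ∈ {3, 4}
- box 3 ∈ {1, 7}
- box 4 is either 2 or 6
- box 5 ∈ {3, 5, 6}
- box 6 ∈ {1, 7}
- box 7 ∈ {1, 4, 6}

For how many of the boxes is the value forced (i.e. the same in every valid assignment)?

Among the 7 variables, 2 fits only box 4 (and all 7 values in {1, 2, 3, 4, 5, 6, 7} must be used), so box 4 = 2.
The 6 still-open variables draw from only 6 values {1, 3, 4, 5, 6, 7}, so each is used; only box 5 can be 5, hence box 5 = 5.
Among the 5 still-open variables, 6 fits only box 7 (and all 5 values in {1, 3, 4, 6, 7} must be used), so box 7 = 6.
The 2 variables box 3 and box 6 are confined to {1, 7}, which locks those values in; drop them from box 1.
Determined: box 4=2, box 5=5, box 7=6. The other boxes each still have more than one consistent value. That makes 3.

3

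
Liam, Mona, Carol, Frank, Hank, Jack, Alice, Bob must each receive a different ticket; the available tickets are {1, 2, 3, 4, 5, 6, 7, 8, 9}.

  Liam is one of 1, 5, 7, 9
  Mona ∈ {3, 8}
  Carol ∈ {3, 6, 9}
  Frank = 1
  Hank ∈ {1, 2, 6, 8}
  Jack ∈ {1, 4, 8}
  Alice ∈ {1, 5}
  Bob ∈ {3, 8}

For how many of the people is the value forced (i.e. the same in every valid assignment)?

Frank must be 1 (only option left). Eliminate 1 elsewhere: Liam, Hank, Jack, Alice.
That leaves Alice = 5. So Liam can't be 5.
Mona and Bob between them cover only {3, 8} — a naked pair. Remove those values from Carol, Hank, Jack.
That leaves Jack = 4.
Determined: Frank=1, Jack=4, Alice=5. The other people each still have more than one consistent value. That makes 3.

3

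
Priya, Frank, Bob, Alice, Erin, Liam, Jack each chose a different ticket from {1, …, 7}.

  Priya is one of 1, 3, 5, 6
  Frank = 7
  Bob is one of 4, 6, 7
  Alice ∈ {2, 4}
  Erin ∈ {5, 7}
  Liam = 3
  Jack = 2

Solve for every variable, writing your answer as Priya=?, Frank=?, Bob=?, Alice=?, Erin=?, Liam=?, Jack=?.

Frank must be 7 (only option left). Remove 7 from Bob, Erin.
Erin has just one choice, so Erin = 5. Remove 5 from Priya.
That leaves Liam = 3. Strike 3 from Priya.
That leaves Jack = 2. Remove 2 from Alice.
Alice has just one choice, so Alice = 4. Eliminate 4 elsewhere: Bob.
Bob has just one choice, so Bob = 6. So Priya can't be 6.
Priya has just one choice, so Priya = 1.

Priya=1, Frank=7, Bob=6, Alice=4, Erin=5, Liam=3, Jack=2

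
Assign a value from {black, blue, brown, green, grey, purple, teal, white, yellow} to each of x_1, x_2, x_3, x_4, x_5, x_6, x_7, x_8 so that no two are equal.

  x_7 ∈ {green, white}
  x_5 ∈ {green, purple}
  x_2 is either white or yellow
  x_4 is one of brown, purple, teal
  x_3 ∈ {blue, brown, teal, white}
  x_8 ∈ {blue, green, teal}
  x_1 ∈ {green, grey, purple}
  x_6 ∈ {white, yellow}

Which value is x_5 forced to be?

purple

The 8 variables draw from only 8 values {blue, brown, green, grey, purple, teal, white, yellow}, so each is used; only x_1 can be grey, hence x_1 = grey.
x_2 and x_6 share exactly the 2 values {white, yellow}; by pigeonhole those values go to them, so strike white, yellow from x_3, x_7.
That leaves x_7 = green. So x_5, x_8 can't be green.
So x_5 = purple.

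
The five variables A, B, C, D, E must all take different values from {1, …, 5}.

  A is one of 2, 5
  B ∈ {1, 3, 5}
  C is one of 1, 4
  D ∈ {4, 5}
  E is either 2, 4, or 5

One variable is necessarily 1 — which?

C

Among the 5 variables, 3 fits only B (and all 5 values in {1, 2, 3, 4, 5} must be used), so B = 3.
The 4 still-open variables together cover exactly {1, 2, 4, 5} — 4 values for 4 variables — and 1 appears only in C's list, so C = 1.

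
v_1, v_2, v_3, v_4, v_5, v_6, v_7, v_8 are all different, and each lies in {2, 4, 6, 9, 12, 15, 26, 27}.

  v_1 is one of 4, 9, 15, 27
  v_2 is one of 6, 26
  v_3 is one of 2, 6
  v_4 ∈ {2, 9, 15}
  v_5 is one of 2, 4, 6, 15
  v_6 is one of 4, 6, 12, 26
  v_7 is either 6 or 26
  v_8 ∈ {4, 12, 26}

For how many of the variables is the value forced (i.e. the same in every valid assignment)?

Among the 8 variables, 27 fits only v_1 (and all 8 values in {2, 4, 6, 9, 12, 15, 26, 27} must be used), so v_1 = 27.
The 7 still-open variables draw from only 7 values {2, 4, 6, 9, 12, 15, 26}, so each is used; only v_4 can be 9, hence v_4 = 9.
The 6 still-open variables together cover exactly {2, 4, 6, 12, 15, 26} — 6 values for 6 variables — and 15 appears only in v_5's list, so v_5 = 15.
The 5 still-open variables draw from only 5 values {2, 4, 6, 12, 26}, so each is used; only v_3 can be 2, hence v_3 = 2.
The 2 variables v_2 and v_7 are confined to {6, 26}, which locks those values in; drop them from v_6, v_8.
Determined: v_1=27, v_3=2, v_4=9, v_5=15. The other variables each still have more than one consistent value. That makes 4.

4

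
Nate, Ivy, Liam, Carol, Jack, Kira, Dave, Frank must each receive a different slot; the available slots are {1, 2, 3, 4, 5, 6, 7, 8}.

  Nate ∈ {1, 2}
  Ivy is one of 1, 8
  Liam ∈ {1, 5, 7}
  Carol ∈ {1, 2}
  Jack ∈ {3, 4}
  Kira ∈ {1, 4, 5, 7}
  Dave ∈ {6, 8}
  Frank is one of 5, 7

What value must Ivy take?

8

The 8 variables draw from only 8 values {1, 2, 3, 4, 5, 6, 7, 8}, so each is used; only Jack can be 3, hence Jack = 3.
Among the 7 still-open variables, 4 fits only Kira (and all 7 values in {1, 2, 4, 5, 6, 7, 8} must be used), so Kira = 4.
Among the 6 still-open variables, 6 fits only Dave (and all 6 values in {1, 2, 5, 6, 7, 8} must be used), so Dave = 6.
The 5 still-open variables together cover exactly {1, 2, 5, 7, 8} — 5 values for 5 variables — and 8 appears only in Ivy's list, so Ivy = 8.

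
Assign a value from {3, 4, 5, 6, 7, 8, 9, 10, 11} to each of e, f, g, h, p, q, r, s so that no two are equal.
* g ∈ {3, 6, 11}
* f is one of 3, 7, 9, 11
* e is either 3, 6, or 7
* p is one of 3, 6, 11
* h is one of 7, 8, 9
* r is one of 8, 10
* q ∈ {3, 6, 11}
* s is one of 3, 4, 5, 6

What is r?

g, p, q between them cover only {3, 6, 11} — a naked triple. Remove those values from e, f, s.
e must be 7 (only option left). Eliminate 7 elsewhere: f, h.
f must be 9 (only option left). So h can't be 9.
h has just one choice, so h = 8. Remove 8 from r.
So r = 10.

10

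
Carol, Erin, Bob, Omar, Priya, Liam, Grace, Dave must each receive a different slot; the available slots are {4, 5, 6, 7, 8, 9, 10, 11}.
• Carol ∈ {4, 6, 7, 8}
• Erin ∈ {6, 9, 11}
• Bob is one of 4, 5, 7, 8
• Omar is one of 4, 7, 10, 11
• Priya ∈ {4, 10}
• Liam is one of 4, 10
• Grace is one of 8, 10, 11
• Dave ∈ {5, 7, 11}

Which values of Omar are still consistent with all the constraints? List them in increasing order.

The 8 variables draw from only 8 values {4, 5, 6, 7, 8, 9, 10, 11}, so each is used; only Erin can be 9, hence Erin = 9.
The 7 still-open variables together cover exactly {4, 5, 6, 7, 8, 10, 11} — 7 values for 7 variables — and 6 appears only in Carol's list, so Carol = 6.
Priya and Liam share exactly the 2 values {4, 10}; by pigeonhole those values go to them, so strike 4, 10 from Bob, Omar, Grace.
No further eliminations apply; Omar can still be any of 7, 11.

7, 11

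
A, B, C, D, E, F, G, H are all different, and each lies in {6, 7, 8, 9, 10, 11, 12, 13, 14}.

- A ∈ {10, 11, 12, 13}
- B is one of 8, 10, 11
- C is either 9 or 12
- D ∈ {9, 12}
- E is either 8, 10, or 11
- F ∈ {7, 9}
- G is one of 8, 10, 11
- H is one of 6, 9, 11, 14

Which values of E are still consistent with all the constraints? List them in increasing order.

8, 10, 11

The 2 variables C and D are confined to {9, 12}, which locks those values in; drop them from A, F, H.
F must be 7 (only option left).
B, E, G share exactly the 3 values {8, 10, 11}; by pigeonhole those values go to them, so strike 8, 10, 11 from A, H.
A must be 13 (only option left).
No further eliminations apply; E can still be any of 8, 10, 11.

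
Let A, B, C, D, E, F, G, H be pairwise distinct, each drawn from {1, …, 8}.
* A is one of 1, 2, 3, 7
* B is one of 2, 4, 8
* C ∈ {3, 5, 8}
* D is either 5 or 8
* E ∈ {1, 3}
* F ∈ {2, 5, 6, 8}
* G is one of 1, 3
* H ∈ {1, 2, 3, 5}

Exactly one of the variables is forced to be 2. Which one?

H

Among the 8 variables, 4 fits only B (and all 8 values in {1, 2, 3, 4, 5, 6, 7, 8} must be used), so B = 4.
The 7 still-open variables together cover exactly {1, 2, 3, 5, 6, 7, 8} — 7 values for 7 variables — and 6 appears only in F's list, so F = 6.
The 6 still-open variables draw from only 6 values {1, 2, 3, 5, 7, 8}, so each is used; only A can be 7, hence A = 7.
The 5 still-open variables together cover exactly {1, 2, 3, 5, 8} — 5 values for 5 variables — and 2 appears only in H's list, so H = 2.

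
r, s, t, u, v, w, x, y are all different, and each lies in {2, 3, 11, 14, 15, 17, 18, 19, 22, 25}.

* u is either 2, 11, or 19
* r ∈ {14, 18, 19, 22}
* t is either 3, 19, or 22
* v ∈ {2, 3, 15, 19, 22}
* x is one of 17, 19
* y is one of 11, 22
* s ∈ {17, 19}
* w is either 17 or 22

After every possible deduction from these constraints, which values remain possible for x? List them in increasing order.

s and x share exactly the 2 values {17, 19}; by pigeonhole those values go to them, so strike 17, 19 from r, t, u, v, w.
That leaves w = 22. Strike 22 from r, t, v, y.
y has just one choice, so y = 11. Eliminate 11 elsewhere: u.
t must be 3 (only option left). So v can't be 3.
That leaves u = 2. Strike 2 from v.
v's domain is down to {15}, so v = 15.
No further eliminations apply; x can still be any of 17, 19.

17, 19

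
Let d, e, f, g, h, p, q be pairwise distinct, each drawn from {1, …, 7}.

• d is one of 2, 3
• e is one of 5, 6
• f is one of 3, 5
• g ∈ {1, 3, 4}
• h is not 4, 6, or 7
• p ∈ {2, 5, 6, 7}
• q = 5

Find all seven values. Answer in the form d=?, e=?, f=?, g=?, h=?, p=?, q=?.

q's domain is down to {5}, so q = 5. Remove 5 from e, f, h, p.
e must be 6 (only option left). Remove 6 from p.
That leaves f = 3. So d, g, h can't be 3.
d has just one choice, so d = 2. Eliminate 2 elsewhere: h, p.
h must be 1 (only option left). So g can't be 1.
p's domain is down to {7}, so p = 7.
g has just one choice, so g = 4.

d=2, e=6, f=3, g=4, h=1, p=7, q=5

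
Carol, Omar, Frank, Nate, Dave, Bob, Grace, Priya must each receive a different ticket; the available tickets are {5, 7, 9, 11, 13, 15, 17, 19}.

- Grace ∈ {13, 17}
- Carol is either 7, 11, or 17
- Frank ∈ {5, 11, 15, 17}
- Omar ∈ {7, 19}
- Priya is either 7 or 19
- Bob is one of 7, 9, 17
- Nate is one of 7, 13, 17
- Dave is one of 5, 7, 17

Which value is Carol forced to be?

The 8 variables together cover exactly {5, 7, 9, 11, 13, 15, 17, 19} — 8 values for 8 variables — and 9 appears only in Bob's list, so Bob = 9.
The 7 still-open variables draw from only 7 values {5, 7, 11, 13, 15, 17, 19}, so each is used; only Frank can be 15, hence Frank = 15.
The 6 still-open variables together cover exactly {5, 7, 11, 13, 17, 19} — 6 values for 6 variables — and 5 appears only in Dave's list, so Dave = 5.
The 5 still-open variables draw from only 5 values {7, 11, 13, 17, 19}, so each is used; only Carol can be 11, hence Carol = 11.

11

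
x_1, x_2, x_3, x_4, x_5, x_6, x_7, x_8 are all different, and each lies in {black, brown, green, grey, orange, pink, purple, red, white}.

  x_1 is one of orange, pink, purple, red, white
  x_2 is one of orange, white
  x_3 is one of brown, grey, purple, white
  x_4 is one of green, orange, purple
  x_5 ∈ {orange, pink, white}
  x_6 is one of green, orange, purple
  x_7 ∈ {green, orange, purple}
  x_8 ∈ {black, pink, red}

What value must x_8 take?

x_4, x_6, x_7 between them cover only {green, orange, purple} — a naked triple. Remove those values from x_1, x_2, x_3, x_5.
That leaves x_2 = white. So x_1, x_3, x_5 can't be white.
x_5 has just one choice, so x_5 = pink. So x_1, x_8 can't be pink.
That leaves x_1 = red. Remove red from x_8.
So x_8 = black.

black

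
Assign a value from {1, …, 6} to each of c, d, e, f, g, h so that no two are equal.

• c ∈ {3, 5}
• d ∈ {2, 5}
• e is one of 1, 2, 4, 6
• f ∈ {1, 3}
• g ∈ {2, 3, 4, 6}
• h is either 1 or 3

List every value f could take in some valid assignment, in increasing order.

f and h between them cover only {1, 3} — a naked pair. Remove those values from c, e, g.
c's domain is down to {5}, so c = 5. Strike 5 from d.
d must be 2 (only option left). Remove 2 from e, g.
No further eliminations apply; f can still be any of 1, 3.

1, 3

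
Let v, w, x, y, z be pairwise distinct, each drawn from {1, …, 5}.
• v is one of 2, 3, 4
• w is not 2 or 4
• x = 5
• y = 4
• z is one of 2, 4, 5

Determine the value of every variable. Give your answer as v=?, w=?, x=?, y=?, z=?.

v=3, w=1, x=5, y=4, z=2

x's domain is down to {5}, so x = 5. Eliminate 5 elsewhere: w, z.
y has just one choice, so y = 4. Eliminate 4 elsewhere: v, z.
z must be 2 (only option left). Strike 2 from v.
v's domain is down to {3}, so v = 3. Strike 3 from w.
w must be 1 (only option left).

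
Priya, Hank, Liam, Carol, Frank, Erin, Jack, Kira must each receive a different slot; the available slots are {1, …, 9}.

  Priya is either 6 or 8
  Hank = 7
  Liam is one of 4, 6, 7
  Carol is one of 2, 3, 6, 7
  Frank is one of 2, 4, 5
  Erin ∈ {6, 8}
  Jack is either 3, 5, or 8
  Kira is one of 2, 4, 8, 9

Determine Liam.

4

Hank has just one choice, so Hank = 7. Strike 7 from Liam, Carol.
The 7 still-open variables together cover exactly {2, 3, 4, 5, 6, 8, 9} — 7 values for 7 variables — and 9 appears only in Kira's list, so Kira = 9.
Priya and Erin share exactly the 2 values {6, 8}; by pigeonhole those values go to them, so strike 6, 8 from Liam, Carol, Jack.
So Liam = 4.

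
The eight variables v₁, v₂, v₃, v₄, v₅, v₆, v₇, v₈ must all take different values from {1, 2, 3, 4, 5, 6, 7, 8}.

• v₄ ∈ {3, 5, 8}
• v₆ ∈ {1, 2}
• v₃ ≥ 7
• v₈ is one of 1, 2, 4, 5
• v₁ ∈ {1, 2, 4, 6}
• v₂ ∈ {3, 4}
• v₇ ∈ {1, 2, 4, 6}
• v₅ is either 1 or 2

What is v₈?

5

The 8 variables together cover exactly {1, 2, 3, 4, 5, 6, 7, 8} — 8 values for 8 variables — and 7 appears only in v₃'s list, so v₃ = 7.
The 7 still-open variables draw from only 7 values {1, 2, 3, 4, 5, 6, 8}, so each is used; only v₄ can be 8, hence v₄ = 8.
Among the 6 still-open variables, 3 fits only v₂ (and all 6 values in {1, 2, 3, 4, 5, 6} must be used), so v₂ = 3.
The 5 still-open variables together cover exactly {1, 2, 4, 5, 6} — 5 values for 5 variables — and 5 appears only in v₈'s list, so v₈ = 5.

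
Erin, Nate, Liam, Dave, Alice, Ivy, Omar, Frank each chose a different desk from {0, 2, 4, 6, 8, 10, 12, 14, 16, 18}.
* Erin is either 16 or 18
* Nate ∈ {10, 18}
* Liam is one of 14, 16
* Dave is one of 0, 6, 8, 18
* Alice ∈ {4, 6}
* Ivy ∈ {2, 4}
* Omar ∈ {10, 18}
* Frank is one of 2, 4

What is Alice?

Nate and Omar between them cover only {10, 18} — a naked pair. Remove those values from Erin, Dave.
Erin's domain is down to {16}, so Erin = 16. Remove 16 from Liam.
Liam must be 14 (only option left).
Ivy and Frank share exactly the 2 values {2, 4}; by pigeonhole those values go to them, so strike 2, 4 from Alice.
So Alice = 6.

6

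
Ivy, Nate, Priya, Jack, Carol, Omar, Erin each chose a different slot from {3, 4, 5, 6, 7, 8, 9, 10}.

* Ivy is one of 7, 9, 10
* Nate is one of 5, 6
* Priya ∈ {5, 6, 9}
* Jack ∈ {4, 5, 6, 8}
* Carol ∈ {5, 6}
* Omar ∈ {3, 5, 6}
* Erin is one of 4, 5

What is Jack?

Nate and Carol between them cover only {5, 6} — a naked pair. Remove those values from Priya, Jack, Omar, Erin.
That leaves Priya = 9. Eliminate 9 elsewhere: Ivy.
Omar has just one choice, so Omar = 3.
Erin's domain is down to {4}, so Erin = 4. So Jack can't be 4.
So Jack = 8.

8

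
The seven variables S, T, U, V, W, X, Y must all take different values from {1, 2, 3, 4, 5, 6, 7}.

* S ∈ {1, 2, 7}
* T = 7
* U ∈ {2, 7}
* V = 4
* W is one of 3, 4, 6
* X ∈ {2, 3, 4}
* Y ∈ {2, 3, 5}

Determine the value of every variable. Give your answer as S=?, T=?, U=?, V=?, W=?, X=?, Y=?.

T's domain is down to {7}, so T = 7. Remove 7 from S, U.
That leaves U = 2. So S, X, Y can't be 2.
That leaves V = 4. Strike 4 from W, X.
X must be 3 (only option left). Strike 3 from W, Y.
Y must be 5 (only option left).
S's domain is down to {1}, so S = 1.
W's domain is down to {6}, so W = 6.

S=1, T=7, U=2, V=4, W=6, X=3, Y=5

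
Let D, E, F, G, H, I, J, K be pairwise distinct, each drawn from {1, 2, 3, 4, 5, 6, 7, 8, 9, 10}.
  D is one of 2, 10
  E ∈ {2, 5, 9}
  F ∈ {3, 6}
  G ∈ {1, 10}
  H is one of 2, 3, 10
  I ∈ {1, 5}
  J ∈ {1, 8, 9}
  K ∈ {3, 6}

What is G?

1

Among the 8 variables, 8 fits only J (and all 8 values in {1, 2, 3, 5, 6, 8, 9, 10} must be used), so J = 8.
The 7 still-open variables draw from only 7 values {1, 2, 3, 5, 6, 9, 10}, so each is used; only E can be 9, hence E = 9.
Among the 6 still-open variables, 5 fits only I (and all 6 values in {1, 2, 3, 5, 6, 10} must be used), so I = 5.
Among the 5 still-open variables, 1 fits only G (and all 5 values in {1, 2, 3, 6, 10} must be used), so G = 1.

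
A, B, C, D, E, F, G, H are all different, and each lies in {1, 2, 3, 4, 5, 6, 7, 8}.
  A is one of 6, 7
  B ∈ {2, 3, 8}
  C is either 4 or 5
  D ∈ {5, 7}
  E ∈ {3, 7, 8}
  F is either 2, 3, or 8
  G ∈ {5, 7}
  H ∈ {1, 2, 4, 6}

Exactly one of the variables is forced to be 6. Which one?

Among the 8 variables, 1 fits only H (and all 8 values in {1, 2, 3, 4, 5, 6, 7, 8} must be used), so H = 1.
The 7 still-open variables together cover exactly {2, 3, 4, 5, 6, 7, 8} — 7 values for 7 variables — and 4 appears only in C's list, so C = 4.
The 6 still-open variables draw from only 6 values {2, 3, 5, 6, 7, 8}, so each is used; only A can be 6, hence A = 6.

A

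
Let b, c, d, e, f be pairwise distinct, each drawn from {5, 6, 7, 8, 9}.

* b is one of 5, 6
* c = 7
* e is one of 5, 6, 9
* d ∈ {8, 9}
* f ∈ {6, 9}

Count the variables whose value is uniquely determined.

c's domain is down to {7}, so c = 7.
The 4 still-open variables draw from only 4 values {5, 6, 8, 9}, so each is used; only d can be 8, hence d = 8.
Determined: c=7, d=8. The other variables each still have more than one consistent value. That makes 2.

2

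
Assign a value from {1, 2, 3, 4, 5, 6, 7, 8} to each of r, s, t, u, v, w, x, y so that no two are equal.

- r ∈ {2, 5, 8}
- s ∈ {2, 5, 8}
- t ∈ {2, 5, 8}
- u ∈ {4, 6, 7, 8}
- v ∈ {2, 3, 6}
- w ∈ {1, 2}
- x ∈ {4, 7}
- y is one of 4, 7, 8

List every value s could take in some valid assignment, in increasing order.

2, 5, 8

The 8 variables draw from only 8 values {1, 2, 3, 4, 5, 6, 7, 8}, so each is used; only w can be 1, hence w = 1.
The 7 still-open variables draw from only 7 values {2, 3, 4, 5, 6, 7, 8}, so each is used; only v can be 3, hence v = 3.
Among the 6 still-open variables, 6 fits only u (and all 6 values in {2, 4, 5, 6, 7, 8} must be used), so u = 6.
r, s, t share exactly the 3 values {2, 5, 8}; by pigeonhole those values go to them, so strike 2, 5, 8 from y.
No further eliminations apply; s can still be any of 2, 5, 8.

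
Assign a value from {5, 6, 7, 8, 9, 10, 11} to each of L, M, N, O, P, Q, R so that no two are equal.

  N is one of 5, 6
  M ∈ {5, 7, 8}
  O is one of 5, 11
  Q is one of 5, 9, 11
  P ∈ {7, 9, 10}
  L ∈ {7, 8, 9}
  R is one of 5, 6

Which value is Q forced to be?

Among the 7 variables, 10 fits only P (and all 7 values in {5, 6, 7, 8, 9, 10, 11} must be used), so P = 10.
N and R share exactly the 2 values {5, 6}; by pigeonhole those values go to them, so strike 5, 6 from M, O, Q.
O has just one choice, so O = 11. Remove 11 from Q.
So Q = 9.

9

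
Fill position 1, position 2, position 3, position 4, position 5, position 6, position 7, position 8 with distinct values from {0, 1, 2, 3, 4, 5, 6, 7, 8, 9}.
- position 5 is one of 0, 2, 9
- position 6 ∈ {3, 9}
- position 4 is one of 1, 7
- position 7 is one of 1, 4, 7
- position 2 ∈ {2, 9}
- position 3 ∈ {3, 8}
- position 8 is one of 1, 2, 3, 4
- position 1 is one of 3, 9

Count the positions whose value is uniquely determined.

Among the 8 variables, 0 fits only position 5 (and all 8 values in {0, 1, 2, 3, 4, 7, 8, 9} must be used), so position 5 = 0.
The 7 still-open variables draw from only 7 values {1, 2, 3, 4, 7, 8, 9}, so each is used; only position 3 can be 8, hence position 3 = 8.
position 1 and position 6 share exactly the 2 values {3, 9}; by pigeonhole those values go to them, so strike 3, 9 from position 2, position 8.
position 2 has just one choice, so position 2 = 2. So position 8 can't be 2.
Determined: position 2=2, position 3=8, position 5=0. The other positions each still have more than one consistent value. That makes 3.

3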